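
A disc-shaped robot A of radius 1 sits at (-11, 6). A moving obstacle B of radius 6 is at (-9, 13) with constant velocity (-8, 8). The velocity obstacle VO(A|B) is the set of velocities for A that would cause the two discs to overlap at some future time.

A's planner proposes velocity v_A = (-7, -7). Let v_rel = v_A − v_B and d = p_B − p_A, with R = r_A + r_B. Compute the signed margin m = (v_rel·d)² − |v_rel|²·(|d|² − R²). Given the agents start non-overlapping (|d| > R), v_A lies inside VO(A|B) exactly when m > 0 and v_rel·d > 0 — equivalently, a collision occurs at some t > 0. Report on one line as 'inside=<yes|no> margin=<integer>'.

d = (2, 7),  |d|² = 53;  R = 1+6 = 7,  c = 53−7² = 4
v_rel = (1, -15),  |v_rel|² = 226;  v_rel·d = (1)·(2) + (-15)·(7) = -103
226·t² + 206·t + 4 = 0  ⇒  m = (-103)² − 226·4 = 9705
m = 9705 > 0,  v_rel·d = -103 < 0  ⇒  outside

inside=no margin=9705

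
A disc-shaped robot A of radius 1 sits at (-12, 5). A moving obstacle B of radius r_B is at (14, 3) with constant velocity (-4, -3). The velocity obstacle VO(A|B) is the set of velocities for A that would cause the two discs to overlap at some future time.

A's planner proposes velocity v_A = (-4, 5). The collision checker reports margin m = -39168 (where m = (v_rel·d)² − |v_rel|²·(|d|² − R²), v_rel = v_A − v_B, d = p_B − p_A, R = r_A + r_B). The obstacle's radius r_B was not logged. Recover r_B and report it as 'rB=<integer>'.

m = -39168
d = (26, -2);  v_rel = (0, 8),  |v_rel|² = 64
v_rel×d = (0)·(-2) − (8)·(26) = -208
since m = R²·64 − (-208)²:  R² = (43264 + -39168) / 64 = 64
R = √64 = 8  ⇒  r_B = 8 − 1 = 7

rB=7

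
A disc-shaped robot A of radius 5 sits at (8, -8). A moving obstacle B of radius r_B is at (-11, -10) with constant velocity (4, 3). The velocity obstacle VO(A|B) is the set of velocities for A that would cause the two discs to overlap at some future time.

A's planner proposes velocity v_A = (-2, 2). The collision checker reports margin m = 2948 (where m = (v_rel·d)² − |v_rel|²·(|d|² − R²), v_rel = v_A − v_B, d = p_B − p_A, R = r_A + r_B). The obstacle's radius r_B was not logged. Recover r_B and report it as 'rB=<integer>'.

m = 2948
d = (-19, -2);  v_rel = (-6, -1),  |v_rel|² = 37
v_rel×d = (-6)·(-2) − (-1)·(-19) = -7
since m = R²·37 − (-7)²:  R² = (49 + 2948) / 37 = 81
R = √81 = 9  ⇒  r_B = 9 − 5 = 4

rB=4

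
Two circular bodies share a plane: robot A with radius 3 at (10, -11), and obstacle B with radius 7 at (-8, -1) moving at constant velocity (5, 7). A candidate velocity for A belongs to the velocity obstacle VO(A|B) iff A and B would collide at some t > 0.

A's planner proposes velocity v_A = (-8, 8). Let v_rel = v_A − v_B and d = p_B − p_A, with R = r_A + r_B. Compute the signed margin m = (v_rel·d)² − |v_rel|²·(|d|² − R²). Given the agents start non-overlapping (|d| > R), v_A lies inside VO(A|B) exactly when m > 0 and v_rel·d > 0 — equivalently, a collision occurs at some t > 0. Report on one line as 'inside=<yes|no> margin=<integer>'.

d = (-18, 10),  |d|² = 424;  R = 3+7 = 10,  c = 424−10² = 324
v_rel = (-13, 1),  |v_rel|² = 170;  v_rel·d = (-13)·(-18) + (1)·(10) = 244
170·t² − 488·t + 324 = 0  ⇒  m = 244² − 170·324 = 4456
m = 4456 > 0,  v_rel·d = 244 > 0  ⇒  inside

inside=yes margin=4456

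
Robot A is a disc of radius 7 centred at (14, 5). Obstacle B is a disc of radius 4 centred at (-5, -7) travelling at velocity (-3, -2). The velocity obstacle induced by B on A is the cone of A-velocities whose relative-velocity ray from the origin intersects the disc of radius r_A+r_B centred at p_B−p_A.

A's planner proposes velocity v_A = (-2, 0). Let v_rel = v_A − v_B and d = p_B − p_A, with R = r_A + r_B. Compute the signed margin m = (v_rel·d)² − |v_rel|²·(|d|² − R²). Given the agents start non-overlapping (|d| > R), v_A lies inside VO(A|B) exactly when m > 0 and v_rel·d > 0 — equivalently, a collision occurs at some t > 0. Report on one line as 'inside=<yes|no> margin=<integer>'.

d = (-19, -12),  |d|² = 505;  R = 7+4 = 11,  c = 505−11² = 384
v_rel = (1, 2),  |v_rel|² = 5;  v_rel·d = (1)·(-19) + (2)·(-12) = -43
5·t² + 86·t + 384 = 0  ⇒  m = (-43)² − 5·384 = -71
m = -71 < 0,  v_rel·d = -43 < 0  ⇒  outside

inside=no margin=-71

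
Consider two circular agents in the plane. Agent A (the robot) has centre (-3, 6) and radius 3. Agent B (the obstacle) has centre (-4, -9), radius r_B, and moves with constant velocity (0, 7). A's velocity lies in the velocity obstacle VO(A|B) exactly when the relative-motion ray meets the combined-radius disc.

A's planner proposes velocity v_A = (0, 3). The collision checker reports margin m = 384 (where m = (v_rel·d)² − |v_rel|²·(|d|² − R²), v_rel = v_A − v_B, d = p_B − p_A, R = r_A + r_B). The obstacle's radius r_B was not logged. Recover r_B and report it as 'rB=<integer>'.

m = 384
d = (-1, -15);  v_rel = (0, -4),  |v_rel|² = 16
v_rel×d = (0)·(-15) − (-4)·(-1) = -4
since m = R²·16 − (-4)²:  R² = (16 + 384) / 16 = 25
R = √25 = 5  ⇒  r_B = 5 − 3 = 2

rB=2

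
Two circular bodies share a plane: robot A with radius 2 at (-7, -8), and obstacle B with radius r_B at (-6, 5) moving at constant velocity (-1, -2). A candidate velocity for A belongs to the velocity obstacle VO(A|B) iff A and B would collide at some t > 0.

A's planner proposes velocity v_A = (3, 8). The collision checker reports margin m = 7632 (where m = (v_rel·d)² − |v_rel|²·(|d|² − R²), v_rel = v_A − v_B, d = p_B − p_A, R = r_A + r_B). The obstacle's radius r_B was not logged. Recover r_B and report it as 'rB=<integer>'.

m = 7632
d = (1, 13);  v_rel = (4, 10),  |v_rel|² = 116
v_rel×d = (4)·(13) − (10)·(1) = 42
since m = R²·116 − 42²:  R² = (1764 + 7632) / 116 = 81
R = √81 = 9  ⇒  r_B = 9 − 2 = 7

rB=7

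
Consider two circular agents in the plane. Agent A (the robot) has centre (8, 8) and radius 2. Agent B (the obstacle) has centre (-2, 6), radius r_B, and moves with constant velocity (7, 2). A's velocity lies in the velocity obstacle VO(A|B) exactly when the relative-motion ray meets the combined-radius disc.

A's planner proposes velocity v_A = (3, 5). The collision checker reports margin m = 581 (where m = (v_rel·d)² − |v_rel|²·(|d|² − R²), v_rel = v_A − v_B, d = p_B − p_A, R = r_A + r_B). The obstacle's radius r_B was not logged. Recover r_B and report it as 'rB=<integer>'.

m = 581
d = (-10, -2);  v_rel = (-4, 3),  |v_rel|² = 25
v_rel×d = (-4)·(-2) − (3)·(-10) = 38
since m = R²·25 − 38²:  R² = (1444 + 581) / 25 = 81
R = √81 = 9  ⇒  r_B = 9 − 2 = 7

rB=7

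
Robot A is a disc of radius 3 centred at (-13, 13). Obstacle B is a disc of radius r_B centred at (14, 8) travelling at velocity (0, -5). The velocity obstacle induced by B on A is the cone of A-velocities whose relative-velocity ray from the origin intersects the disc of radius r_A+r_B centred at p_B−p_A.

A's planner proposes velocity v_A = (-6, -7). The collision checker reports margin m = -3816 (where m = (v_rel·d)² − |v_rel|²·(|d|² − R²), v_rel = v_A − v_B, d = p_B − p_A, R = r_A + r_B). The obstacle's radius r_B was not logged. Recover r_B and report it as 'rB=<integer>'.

m = -3816
d = (27, -5);  v_rel = (-6, -2),  |v_rel|² = 40
v_rel×d = (-6)·(-5) − (-2)·(27) = 84
since m = R²·40 − 84²:  R² = (7056 + -3816) / 40 = 81
R = √81 = 9  ⇒  r_B = 9 − 3 = 6

rB=6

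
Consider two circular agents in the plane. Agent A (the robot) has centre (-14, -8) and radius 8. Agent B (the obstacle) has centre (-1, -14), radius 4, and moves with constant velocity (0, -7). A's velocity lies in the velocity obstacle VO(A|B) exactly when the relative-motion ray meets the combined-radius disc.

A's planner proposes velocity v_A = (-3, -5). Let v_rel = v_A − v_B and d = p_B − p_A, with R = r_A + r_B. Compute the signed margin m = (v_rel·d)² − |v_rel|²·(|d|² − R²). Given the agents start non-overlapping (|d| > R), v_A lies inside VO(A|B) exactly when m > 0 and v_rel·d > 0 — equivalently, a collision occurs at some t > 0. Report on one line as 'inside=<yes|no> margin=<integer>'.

d = (13, -6),  |d|² = 205;  R = 8+4 = 12,  c = 205−12² = 61
v_rel = (-3, 2),  |v_rel|² = 13;  v_rel·d = (-3)·(13) + (2)·(-6) = -51
13·t² + 102·t + 61 = 0  ⇒  m = (-51)² − 13·61 = 1808
m = 1808 > 0,  v_rel·d = -51 < 0  ⇒  outside

inside=no margin=1808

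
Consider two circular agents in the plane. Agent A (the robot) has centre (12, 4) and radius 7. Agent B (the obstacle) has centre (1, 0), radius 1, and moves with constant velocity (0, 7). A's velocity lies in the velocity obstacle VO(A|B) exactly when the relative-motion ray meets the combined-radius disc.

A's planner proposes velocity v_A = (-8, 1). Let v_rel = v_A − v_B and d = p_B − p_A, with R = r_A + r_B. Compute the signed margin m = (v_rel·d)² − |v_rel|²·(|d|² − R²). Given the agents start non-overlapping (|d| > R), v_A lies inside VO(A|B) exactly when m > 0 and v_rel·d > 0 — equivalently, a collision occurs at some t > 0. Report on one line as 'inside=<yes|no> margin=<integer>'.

d = (-11, -4),  |d|² = 137;  R = 7+1 = 8,  c = 137−8² = 73
v_rel = (-8, -6),  |v_rel|² = 100;  v_rel·d = (-8)·(-11) + (-6)·(-4) = 112
100·t² − 224·t + 73 = 0  ⇒  m = 112² − 100·73 = 5244
m = 5244 > 0,  v_rel·d = 112 > 0  ⇒  inside

inside=yes margin=5244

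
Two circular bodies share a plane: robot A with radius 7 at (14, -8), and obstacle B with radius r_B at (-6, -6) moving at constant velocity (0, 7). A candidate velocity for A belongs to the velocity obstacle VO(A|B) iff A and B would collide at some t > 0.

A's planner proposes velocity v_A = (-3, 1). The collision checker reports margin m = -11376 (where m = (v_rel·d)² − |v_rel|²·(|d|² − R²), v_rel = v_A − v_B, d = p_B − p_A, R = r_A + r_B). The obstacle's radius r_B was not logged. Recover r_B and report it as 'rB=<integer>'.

m = -11376
d = (-20, 2);  v_rel = (-3, -6),  |v_rel|² = 45
v_rel×d = (-3)·(2) − (-6)·(-20) = -126
since m = R²·45 − (-126)²:  R² = (15876 + -11376) / 45 = 100
R = √100 = 10  ⇒  r_B = 10 − 7 = 3

rB=3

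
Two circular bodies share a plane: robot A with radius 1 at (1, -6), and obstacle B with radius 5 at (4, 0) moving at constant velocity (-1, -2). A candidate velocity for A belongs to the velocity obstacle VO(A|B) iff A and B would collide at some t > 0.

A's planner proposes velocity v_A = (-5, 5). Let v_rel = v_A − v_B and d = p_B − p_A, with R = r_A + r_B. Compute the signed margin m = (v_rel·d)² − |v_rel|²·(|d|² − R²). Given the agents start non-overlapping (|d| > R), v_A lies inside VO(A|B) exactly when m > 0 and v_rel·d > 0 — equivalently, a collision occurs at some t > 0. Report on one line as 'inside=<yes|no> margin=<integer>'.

d = (3, 6),  |d|² = 45;  R = 1+5 = 6,  c = 45−6² = 9
v_rel = (-4, 7),  |v_rel|² = 65;  v_rel·d = (-4)·(3) + (7)·(6) = 30
65·t² − 60·t + 9 = 0  ⇒  m = 30² − 65·9 = 315
m = 315 > 0,  v_rel·d = 30 > 0  ⇒  inside

inside=yes margin=315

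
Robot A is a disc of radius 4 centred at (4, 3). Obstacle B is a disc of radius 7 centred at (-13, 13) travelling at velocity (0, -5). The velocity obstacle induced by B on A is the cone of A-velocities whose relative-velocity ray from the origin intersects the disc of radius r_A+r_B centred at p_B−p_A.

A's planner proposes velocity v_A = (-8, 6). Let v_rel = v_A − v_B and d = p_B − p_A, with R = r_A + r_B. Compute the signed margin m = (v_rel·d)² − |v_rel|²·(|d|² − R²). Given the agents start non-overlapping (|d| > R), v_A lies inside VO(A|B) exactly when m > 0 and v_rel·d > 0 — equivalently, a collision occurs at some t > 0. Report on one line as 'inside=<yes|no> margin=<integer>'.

d = (-17, 10),  |d|² = 389;  R = 4+7 = 11,  c = 389−11² = 268
v_rel = (-8, 11),  |v_rel|² = 185;  v_rel·d = (-8)·(-17) + (11)·(10) = 246
185·t² − 492·t + 268 = 0  ⇒  m = 246² − 185·268 = 10936
m = 10936 > 0,  v_rel·d = 246 > 0  ⇒  inside

inside=yes margin=10936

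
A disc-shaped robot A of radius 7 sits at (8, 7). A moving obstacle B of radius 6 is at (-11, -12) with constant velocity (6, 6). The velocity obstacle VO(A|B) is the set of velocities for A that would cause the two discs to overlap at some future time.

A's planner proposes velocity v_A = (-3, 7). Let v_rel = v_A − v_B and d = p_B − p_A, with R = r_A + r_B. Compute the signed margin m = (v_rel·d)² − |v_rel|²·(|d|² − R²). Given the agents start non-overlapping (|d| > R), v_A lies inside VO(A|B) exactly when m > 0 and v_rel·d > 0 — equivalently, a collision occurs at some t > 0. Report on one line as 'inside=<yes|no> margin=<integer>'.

d = (-19, -19),  |d|² = 722;  R = 7+6 = 13,  c = 722−13² = 553
v_rel = (-9, 1),  |v_rel|² = 82;  v_rel·d = (-9)·(-19) + (1)·(-19) = 152
82·t² − 304·t + 553 = 0  ⇒  m = 152² − 82·553 = -22242
m = -22242 < 0,  v_rel·d = 152 > 0  ⇒  outside

inside=no margin=-22242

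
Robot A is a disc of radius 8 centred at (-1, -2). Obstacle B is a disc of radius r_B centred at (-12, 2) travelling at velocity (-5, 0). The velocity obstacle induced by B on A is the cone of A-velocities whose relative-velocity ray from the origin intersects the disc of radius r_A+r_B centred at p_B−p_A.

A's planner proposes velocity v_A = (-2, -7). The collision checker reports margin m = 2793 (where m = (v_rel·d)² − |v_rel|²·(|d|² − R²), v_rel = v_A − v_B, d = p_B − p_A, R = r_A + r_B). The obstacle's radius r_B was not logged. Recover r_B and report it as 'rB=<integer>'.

m = 2793
d = (-11, 4);  v_rel = (3, -7),  |v_rel|² = 58
v_rel×d = (3)·(4) − (-7)·(-11) = -65
since m = R²·58 − (-65)²:  R² = (4225 + 2793) / 58 = 121
R = √121 = 11  ⇒  r_B = 11 − 8 = 3

rB=3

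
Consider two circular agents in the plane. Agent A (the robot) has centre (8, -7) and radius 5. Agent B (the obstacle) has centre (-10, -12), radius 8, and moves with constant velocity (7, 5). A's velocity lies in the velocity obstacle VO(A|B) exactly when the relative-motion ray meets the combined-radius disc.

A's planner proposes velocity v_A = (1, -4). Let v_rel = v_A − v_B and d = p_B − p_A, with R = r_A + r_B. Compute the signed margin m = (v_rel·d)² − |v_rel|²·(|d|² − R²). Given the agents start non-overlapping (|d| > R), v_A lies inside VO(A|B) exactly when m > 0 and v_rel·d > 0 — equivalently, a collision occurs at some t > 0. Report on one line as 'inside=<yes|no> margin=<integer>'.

d = (-18, -5),  |d|² = 349;  R = 5+8 = 13,  c = 349−13² = 180
v_rel = (-6, -9),  |v_rel|² = 117;  v_rel·d = (-6)·(-18) + (-9)·(-5) = 153
117·t² − 306·t + 180 = 0  ⇒  m = 153² − 117·180 = 2349
m = 2349 > 0,  v_rel·d = 153 > 0  ⇒  inside

inside=yes margin=2349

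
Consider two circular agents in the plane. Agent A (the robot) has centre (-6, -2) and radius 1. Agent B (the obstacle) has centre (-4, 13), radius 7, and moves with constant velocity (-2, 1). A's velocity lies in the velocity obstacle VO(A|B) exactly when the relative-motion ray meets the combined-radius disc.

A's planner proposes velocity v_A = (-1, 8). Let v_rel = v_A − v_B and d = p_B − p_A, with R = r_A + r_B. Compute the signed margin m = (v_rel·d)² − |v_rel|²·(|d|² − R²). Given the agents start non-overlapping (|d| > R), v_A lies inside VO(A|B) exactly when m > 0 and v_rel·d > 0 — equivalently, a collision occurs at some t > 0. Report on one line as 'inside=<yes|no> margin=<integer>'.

d = (2, 15),  |d|² = 229;  R = 1+7 = 8,  c = 229−8² = 165
v_rel = (1, 7),  |v_rel|² = 50;  v_rel·d = (1)·(2) + (7)·(15) = 107
50·t² − 214·t + 165 = 0  ⇒  m = 107² − 50·165 = 3199
m = 3199 > 0,  v_rel·d = 107 > 0  ⇒  inside

inside=yes margin=3199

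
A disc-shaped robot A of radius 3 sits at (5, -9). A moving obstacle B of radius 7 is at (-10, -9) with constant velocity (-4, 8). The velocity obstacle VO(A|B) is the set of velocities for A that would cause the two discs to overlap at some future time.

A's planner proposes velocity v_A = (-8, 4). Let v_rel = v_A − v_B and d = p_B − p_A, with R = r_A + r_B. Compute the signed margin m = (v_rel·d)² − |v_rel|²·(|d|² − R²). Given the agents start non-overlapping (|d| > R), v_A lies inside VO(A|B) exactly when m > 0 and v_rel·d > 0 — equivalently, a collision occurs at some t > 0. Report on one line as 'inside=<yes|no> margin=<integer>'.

d = (-15, 0),  |d|² = 225;  R = 3+7 = 10,  c = 225−10² = 125
v_rel = (-4, -4),  |v_rel|² = 32;  v_rel·d = (-4)·(-15) + (-4)·(0) = 60
32·t² − 120·t + 125 = 0  ⇒  m = 60² − 32·125 = -400
m = -400 < 0,  v_rel·d = 60 > 0  ⇒  outside

inside=no margin=-400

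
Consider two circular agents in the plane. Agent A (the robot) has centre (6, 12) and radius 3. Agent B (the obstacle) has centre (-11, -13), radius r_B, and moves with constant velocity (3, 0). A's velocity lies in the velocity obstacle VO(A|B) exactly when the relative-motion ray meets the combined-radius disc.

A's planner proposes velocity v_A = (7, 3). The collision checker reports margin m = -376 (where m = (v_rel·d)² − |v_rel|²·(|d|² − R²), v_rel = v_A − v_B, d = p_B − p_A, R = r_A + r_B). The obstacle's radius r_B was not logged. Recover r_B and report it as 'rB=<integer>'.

m = -376
d = (-17, -25);  v_rel = (4, 3),  |v_rel|² = 25
v_rel×d = (4)·(-25) − (3)·(-17) = -49
since m = R²·25 − (-49)²:  R² = (2401 + -376) / 25 = 81
R = √81 = 9  ⇒  r_B = 9 − 3 = 6

rB=6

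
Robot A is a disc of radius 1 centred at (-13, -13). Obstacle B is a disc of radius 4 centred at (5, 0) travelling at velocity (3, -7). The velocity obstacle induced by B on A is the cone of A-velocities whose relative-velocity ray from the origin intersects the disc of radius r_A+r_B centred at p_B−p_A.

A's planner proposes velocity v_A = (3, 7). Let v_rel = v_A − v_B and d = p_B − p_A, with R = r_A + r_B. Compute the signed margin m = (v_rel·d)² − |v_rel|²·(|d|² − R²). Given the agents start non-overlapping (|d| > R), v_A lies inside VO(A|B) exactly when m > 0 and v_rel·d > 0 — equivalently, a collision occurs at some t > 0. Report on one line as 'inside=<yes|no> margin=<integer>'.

d = (18, 13),  |d|² = 493;  R = 1+4 = 5,  c = 493−5² = 468
v_rel = (0, 14),  |v_rel|² = 196;  v_rel·d = (0)·(18) + (14)·(13) = 182
196·t² − 364·t + 468 = 0  ⇒  m = 182² − 196·468 = -58604
m = -58604 < 0,  v_rel·d = 182 > 0  ⇒  outside

inside=no margin=-58604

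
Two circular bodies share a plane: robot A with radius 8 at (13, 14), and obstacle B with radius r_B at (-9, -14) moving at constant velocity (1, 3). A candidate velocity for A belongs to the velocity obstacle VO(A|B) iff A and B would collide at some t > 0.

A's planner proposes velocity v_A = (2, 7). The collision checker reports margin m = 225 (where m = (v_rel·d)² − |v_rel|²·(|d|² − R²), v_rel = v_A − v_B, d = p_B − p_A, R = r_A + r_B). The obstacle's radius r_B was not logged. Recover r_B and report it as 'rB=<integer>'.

m = 225
d = (-22, -28);  v_rel = (1, 4),  |v_rel|² = 17
v_rel×d = (1)·(-28) − (4)·(-22) = 60
since m = R²·17 − 60²:  R² = (3600 + 225) / 17 = 225
R = √225 = 15  ⇒  r_B = 15 − 8 = 7

rB=7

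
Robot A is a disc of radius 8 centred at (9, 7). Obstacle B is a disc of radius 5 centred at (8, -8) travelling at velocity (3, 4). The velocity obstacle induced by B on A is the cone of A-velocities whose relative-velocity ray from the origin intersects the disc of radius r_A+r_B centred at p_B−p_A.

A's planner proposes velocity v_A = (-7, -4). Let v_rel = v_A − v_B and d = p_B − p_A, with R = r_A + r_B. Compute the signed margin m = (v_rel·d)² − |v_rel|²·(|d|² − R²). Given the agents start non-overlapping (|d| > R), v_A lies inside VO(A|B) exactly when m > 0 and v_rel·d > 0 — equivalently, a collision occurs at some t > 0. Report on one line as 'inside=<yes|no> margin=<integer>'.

d = (-1, -15),  |d|² = 226;  R = 8+5 = 13,  c = 226−13² = 57
v_rel = (-10, -8),  |v_rel|² = 164;  v_rel·d = (-10)·(-1) + (-8)·(-15) = 130
164·t² − 260·t + 57 = 0  ⇒  m = 130² − 164·57 = 7552
m = 7552 > 0,  v_rel·d = 130 > 0  ⇒  inside

inside=yes margin=7552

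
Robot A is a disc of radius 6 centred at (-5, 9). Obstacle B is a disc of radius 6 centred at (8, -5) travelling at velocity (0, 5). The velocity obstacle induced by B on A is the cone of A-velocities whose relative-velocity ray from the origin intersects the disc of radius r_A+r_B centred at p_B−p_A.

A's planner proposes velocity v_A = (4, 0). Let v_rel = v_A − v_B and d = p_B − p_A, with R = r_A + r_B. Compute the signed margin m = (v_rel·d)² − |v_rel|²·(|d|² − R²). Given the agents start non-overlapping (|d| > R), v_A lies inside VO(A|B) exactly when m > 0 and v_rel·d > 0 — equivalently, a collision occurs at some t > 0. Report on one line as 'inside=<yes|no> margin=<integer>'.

d = (13, -14),  |d|² = 365;  R = 6+6 = 12,  c = 365−12² = 221
v_rel = (4, -5),  |v_rel|² = 41;  v_rel·d = (4)·(13) + (-5)·(-14) = 122
41·t² − 244·t + 221 = 0  ⇒  m = 122² − 41·221 = 5823
m = 5823 > 0,  v_rel·d = 122 > 0  ⇒  inside

inside=yes margin=5823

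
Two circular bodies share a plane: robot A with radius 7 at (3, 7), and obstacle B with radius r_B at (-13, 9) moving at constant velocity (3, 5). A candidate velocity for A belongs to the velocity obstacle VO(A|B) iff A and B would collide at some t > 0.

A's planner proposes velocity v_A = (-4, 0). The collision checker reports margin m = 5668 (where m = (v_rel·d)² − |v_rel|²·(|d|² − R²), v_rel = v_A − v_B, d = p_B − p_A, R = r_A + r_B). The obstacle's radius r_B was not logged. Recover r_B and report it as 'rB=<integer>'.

m = 5668
d = (-16, 2);  v_rel = (-7, -5),  |v_rel|² = 74
v_rel×d = (-7)·(2) − (-5)·(-16) = -94
since m = R²·74 − (-94)²:  R² = (8836 + 5668) / 74 = 196
R = √196 = 14  ⇒  r_B = 14 − 7 = 7

rB=7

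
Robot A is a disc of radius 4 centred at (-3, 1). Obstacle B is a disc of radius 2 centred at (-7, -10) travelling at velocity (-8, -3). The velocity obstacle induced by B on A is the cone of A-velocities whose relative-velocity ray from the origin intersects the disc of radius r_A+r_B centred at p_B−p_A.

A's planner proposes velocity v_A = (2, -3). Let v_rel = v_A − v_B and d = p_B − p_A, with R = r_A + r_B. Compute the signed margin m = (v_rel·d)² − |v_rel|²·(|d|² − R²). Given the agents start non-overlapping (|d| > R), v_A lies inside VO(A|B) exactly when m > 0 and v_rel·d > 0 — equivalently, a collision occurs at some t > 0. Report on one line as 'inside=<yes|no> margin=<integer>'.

d = (-4, -11),  |d|² = 137;  R = 4+2 = 6,  c = 137−6² = 101
v_rel = (10, 0),  |v_rel|² = 100;  v_rel·d = (10)·(-4) + (0)·(-11) = -40
100·t² + 80·t + 101 = 0  ⇒  m = (-40)² − 100·101 = -8500
m = -8500 < 0,  v_rel·d = -40 < 0  ⇒  outside

inside=no margin=-8500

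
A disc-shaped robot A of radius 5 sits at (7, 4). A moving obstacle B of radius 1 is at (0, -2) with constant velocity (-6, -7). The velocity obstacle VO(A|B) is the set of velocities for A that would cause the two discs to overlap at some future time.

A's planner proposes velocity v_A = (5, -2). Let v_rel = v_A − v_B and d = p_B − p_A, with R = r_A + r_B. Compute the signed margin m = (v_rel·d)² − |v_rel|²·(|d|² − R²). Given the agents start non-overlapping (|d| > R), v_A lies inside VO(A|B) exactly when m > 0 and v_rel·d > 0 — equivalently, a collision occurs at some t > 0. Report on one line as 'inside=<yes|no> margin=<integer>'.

d = (-7, -6),  |d|² = 85;  R = 5+1 = 6,  c = 85−6² = 49
v_rel = (11, 5),  |v_rel|² = 146;  v_rel·d = (11)·(-7) + (5)·(-6) = -107
146·t² + 214·t + 49 = 0  ⇒  m = (-107)² − 146·49 = 4295
m = 4295 > 0,  v_rel·d = -107 < 0  ⇒  outside

inside=no margin=4295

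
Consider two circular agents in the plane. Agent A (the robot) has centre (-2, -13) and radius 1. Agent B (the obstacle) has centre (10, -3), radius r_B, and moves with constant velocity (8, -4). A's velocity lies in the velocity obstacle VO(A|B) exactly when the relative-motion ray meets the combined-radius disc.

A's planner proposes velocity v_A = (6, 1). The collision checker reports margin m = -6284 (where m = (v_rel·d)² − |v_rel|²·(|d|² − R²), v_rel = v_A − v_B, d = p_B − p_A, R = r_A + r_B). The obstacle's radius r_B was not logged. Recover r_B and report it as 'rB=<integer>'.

m = -6284
d = (12, 10);  v_rel = (-2, 5),  |v_rel|² = 29
v_rel×d = (-2)·(10) − (5)·(12) = -80
since m = R²·29 − (-80)²:  R² = (6400 + -6284) / 29 = 4
R = √4 = 2  ⇒  r_B = 2 − 1 = 1

rB=1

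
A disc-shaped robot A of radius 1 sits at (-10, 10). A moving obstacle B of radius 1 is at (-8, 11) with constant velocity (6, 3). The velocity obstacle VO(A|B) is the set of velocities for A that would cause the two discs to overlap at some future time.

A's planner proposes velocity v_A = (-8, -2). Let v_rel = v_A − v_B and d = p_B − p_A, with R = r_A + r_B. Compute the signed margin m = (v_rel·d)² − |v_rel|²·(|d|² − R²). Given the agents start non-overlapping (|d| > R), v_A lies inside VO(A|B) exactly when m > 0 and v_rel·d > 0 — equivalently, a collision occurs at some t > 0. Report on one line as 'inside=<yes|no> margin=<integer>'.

d = (2, 1),  |d|² = 5;  R = 1+1 = 2,  c = 5−2² = 1
v_rel = (-14, -5),  |v_rel|² = 221;  v_rel·d = (-14)·(2) + (-5)·(1) = -33
221·t² + 66·t + 1 = 0  ⇒  m = (-33)² − 221·1 = 868
m = 868 > 0,  v_rel·d = -33 < 0  ⇒  outside

inside=no margin=868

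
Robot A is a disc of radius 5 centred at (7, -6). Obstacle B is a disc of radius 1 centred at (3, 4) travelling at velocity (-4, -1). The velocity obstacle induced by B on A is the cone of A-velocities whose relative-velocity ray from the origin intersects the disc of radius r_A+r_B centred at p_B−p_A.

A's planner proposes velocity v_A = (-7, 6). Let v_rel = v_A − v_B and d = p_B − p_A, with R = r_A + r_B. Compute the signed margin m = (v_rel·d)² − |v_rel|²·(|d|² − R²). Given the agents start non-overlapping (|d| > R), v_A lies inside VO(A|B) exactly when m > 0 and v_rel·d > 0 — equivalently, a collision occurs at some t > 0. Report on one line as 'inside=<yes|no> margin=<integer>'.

d = (-4, 10),  |d|² = 116;  R = 5+1 = 6,  c = 116−6² = 80
v_rel = (-3, 7),  |v_rel|² = 58;  v_rel·d = (-3)·(-4) + (7)·(10) = 82
58·t² − 164·t + 80 = 0  ⇒  m = 82² − 58·80 = 2084
m = 2084 > 0,  v_rel·d = 82 > 0  ⇒  inside

inside=yes margin=2084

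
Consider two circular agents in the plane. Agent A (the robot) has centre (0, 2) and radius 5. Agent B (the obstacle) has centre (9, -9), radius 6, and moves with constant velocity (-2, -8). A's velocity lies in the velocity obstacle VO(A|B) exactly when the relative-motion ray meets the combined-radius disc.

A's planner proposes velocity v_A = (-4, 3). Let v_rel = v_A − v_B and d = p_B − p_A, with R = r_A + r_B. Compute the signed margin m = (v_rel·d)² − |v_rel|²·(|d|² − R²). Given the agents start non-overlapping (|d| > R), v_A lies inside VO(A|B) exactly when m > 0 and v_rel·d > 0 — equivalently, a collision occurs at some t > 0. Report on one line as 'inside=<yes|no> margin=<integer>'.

d = (9, -11),  |d|² = 202;  R = 5+6 = 11,  c = 202−11² = 81
v_rel = (-2, 11),  |v_rel|² = 125;  v_rel·d = (-2)·(9) + (11)·(-11) = -139
125·t² + 278·t + 81 = 0  ⇒  m = (-139)² − 125·81 = 9196
m = 9196 > 0,  v_rel·d = -139 < 0  ⇒  outside

inside=no margin=9196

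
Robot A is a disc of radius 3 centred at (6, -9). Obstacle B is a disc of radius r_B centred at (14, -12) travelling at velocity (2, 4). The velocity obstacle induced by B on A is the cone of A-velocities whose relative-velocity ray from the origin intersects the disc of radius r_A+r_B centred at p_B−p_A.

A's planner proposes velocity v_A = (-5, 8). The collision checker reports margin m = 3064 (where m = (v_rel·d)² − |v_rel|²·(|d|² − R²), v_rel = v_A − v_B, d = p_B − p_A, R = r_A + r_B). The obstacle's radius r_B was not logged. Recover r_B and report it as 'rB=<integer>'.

m = 3064
d = (8, -3);  v_rel = (-7, 4),  |v_rel|² = 65
v_rel×d = (-7)·(-3) − (4)·(8) = -11
since m = R²·65 − (-11)²:  R² = (121 + 3064) / 65 = 49
R = √49 = 7  ⇒  r_B = 7 − 3 = 4

rB=4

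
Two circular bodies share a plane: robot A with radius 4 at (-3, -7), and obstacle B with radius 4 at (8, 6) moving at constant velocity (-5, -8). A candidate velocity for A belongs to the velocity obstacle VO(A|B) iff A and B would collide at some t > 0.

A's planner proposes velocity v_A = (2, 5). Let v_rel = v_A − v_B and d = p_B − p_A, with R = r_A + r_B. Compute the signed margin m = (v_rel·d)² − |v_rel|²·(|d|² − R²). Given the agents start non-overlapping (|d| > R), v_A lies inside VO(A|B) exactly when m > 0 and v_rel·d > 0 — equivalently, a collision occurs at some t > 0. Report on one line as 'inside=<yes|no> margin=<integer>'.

d = (11, 13),  |d|² = 290;  R = 4+4 = 8,  c = 290−8² = 226
v_rel = (7, 13),  |v_rel|² = 218;  v_rel·d = (7)·(11) + (13)·(13) = 246
218·t² − 492·t + 226 = 0  ⇒  m = 246² − 218·226 = 11248
m = 11248 > 0,  v_rel·d = 246 > 0  ⇒  inside

inside=yes margin=11248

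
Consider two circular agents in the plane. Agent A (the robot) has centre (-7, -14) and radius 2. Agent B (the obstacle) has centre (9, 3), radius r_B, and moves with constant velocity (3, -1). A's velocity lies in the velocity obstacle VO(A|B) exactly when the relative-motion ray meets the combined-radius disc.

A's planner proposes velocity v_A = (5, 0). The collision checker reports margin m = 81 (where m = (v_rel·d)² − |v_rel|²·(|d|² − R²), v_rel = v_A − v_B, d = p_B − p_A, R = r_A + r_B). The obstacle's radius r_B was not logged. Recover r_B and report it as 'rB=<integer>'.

m = 81
d = (16, 17);  v_rel = (2, 1),  |v_rel|² = 5
v_rel×d = (2)·(17) − (1)·(16) = 18
since m = R²·5 − 18²:  R² = (324 + 81) / 5 = 81
R = √81 = 9  ⇒  r_B = 9 − 2 = 7

rB=7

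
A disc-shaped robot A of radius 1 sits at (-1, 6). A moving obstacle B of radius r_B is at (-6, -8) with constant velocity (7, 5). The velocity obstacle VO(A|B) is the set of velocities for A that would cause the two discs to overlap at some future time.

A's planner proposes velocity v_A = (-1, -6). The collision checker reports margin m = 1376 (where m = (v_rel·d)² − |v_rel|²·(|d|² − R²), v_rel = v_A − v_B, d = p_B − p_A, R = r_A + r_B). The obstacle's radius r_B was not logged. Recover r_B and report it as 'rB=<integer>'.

m = 1376
d = (-5, -14);  v_rel = (-8, -11),  |v_rel|² = 185
v_rel×d = (-8)·(-14) − (-11)·(-5) = 57
since m = R²·185 − 57²:  R² = (3249 + 1376) / 185 = 25
R = √25 = 5  ⇒  r_B = 5 − 1 = 4

rB=4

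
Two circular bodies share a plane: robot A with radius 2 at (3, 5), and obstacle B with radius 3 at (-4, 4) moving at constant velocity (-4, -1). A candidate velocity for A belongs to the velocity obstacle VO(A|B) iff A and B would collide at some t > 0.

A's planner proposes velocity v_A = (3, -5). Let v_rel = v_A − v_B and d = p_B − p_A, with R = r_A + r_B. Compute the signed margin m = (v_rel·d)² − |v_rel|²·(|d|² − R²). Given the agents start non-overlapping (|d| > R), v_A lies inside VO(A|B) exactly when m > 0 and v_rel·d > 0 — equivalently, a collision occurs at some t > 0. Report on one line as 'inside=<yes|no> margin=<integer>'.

d = (-7, -1),  |d|² = 50;  R = 2+3 = 5,  c = 50−5² = 25
v_rel = (7, -4),  |v_rel|² = 65;  v_rel·d = (7)·(-7) + (-4)·(-1) = -45
65·t² + 90·t + 25 = 0  ⇒  m = (-45)² − 65·25 = 400
m = 400 > 0,  v_rel·d = -45 < 0  ⇒  outside

inside=no margin=400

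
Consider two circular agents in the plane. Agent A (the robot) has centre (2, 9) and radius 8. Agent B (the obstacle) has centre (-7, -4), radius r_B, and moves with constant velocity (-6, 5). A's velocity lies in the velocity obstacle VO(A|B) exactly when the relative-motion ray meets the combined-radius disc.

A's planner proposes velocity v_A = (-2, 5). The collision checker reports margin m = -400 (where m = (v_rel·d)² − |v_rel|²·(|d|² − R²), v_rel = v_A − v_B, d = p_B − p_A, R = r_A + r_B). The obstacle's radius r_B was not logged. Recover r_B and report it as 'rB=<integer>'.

m = -400
d = (-9, -13);  v_rel = (4, 0),  |v_rel|² = 16
v_rel×d = (4)·(-13) − (0)·(-9) = -52
since m = R²·16 − (-52)²:  R² = (2704 + -400) / 16 = 144
R = √144 = 12  ⇒  r_B = 12 − 8 = 4

rB=4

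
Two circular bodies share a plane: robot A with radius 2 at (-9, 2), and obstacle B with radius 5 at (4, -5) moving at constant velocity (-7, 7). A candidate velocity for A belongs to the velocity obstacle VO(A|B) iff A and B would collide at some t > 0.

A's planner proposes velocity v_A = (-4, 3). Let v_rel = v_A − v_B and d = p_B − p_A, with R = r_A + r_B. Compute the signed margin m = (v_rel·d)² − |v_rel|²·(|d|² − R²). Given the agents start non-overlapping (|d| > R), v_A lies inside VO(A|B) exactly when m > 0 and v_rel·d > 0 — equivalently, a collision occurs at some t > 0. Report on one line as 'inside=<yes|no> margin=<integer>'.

d = (13, -7),  |d|² = 218;  R = 2+5 = 7,  c = 218−7² = 169
v_rel = (3, -4),  |v_rel|² = 25;  v_rel·d = (3)·(13) + (-4)·(-7) = 67
25·t² − 134·t + 169 = 0  ⇒  m = 67² − 25·169 = 264
m = 264 > 0,  v_rel·d = 67 > 0  ⇒  inside

inside=yes margin=264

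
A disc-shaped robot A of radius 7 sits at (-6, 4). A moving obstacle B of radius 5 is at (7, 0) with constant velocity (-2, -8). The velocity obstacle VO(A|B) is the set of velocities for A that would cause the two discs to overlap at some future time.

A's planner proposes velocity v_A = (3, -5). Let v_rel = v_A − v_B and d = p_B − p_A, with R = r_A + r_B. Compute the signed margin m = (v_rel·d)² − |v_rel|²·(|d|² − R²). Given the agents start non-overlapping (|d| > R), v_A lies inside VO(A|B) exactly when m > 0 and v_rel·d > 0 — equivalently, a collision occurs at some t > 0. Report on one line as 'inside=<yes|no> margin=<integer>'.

d = (13, -4),  |d|² = 185;  R = 7+5 = 12,  c = 185−12² = 41
v_rel = (5, 3),  |v_rel|² = 34;  v_rel·d = (5)·(13) + (3)·(-4) = 53
34·t² − 106·t + 41 = 0  ⇒  m = 53² − 34·41 = 1415
m = 1415 > 0,  v_rel·d = 53 > 0  ⇒  inside

inside=yes margin=1415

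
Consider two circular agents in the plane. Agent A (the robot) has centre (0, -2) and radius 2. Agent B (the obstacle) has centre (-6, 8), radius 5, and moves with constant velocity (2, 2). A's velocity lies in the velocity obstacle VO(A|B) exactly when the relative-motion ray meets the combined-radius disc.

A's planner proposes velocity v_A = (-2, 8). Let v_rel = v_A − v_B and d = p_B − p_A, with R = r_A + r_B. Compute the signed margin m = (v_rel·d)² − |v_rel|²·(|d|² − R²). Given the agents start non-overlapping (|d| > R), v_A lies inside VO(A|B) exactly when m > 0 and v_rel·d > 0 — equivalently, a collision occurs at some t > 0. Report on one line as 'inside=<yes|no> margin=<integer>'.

d = (-6, 10),  |d|² = 136;  R = 2+5 = 7,  c = 136−7² = 87
v_rel = (-4, 6),  |v_rel|² = 52;  v_rel·d = (-4)·(-6) + (6)·(10) = 84
52·t² − 168·t + 87 = 0  ⇒  m = 84² − 52·87 = 2532
m = 2532 > 0,  v_rel·d = 84 > 0  ⇒  inside

inside=yes margin=2532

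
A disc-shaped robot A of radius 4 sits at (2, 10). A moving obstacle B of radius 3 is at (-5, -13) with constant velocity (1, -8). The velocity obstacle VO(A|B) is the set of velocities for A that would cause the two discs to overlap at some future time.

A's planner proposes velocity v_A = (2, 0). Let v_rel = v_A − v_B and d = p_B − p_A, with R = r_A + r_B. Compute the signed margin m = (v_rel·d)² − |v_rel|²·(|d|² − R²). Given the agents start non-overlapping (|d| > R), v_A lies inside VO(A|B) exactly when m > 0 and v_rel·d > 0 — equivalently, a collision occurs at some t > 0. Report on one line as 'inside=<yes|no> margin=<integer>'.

d = (-7, -23),  |d|² = 578;  R = 4+3 = 7,  c = 578−7² = 529
v_rel = (1, 8),  |v_rel|² = 65;  v_rel·d = (1)·(-7) + (8)·(-23) = -191
65·t² + 382·t + 529 = 0  ⇒  m = (-191)² − 65·529 = 2096
m = 2096 > 0,  v_rel·d = -191 < 0  ⇒  outside

inside=no margin=2096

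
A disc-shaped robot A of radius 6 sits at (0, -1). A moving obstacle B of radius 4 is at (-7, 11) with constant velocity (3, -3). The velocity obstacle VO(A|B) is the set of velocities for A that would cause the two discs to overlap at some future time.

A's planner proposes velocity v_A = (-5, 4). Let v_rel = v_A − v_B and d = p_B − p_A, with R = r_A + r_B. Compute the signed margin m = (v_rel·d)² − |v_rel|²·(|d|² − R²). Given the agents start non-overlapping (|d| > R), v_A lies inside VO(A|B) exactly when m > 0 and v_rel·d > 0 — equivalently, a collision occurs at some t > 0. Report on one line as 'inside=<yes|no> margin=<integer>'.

d = (-7, 12),  |d|² = 193;  R = 6+4 = 10,  c = 193−10² = 93
v_rel = (-8, 7),  |v_rel|² = 113;  v_rel·d = (-8)·(-7) + (7)·(12) = 140
113·t² − 280·t + 93 = 0  ⇒  m = 140² − 113·93 = 9091
m = 9091 > 0,  v_rel·d = 140 > 0  ⇒  inside

inside=yes margin=9091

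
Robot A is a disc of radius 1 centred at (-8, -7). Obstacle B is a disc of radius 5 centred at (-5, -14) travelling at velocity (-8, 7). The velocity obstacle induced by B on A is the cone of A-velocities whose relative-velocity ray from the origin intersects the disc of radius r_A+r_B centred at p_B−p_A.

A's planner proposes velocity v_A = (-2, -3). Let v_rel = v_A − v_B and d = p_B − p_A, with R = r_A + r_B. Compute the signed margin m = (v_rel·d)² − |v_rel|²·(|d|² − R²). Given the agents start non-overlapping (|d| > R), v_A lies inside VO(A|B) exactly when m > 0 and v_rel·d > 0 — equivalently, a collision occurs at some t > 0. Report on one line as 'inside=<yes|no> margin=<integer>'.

d = (3, -7),  |d|² = 58;  R = 1+5 = 6,  c = 58−6² = 22
v_rel = (6, -10),  |v_rel|² = 136;  v_rel·d = (6)·(3) + (-10)·(-7) = 88
136·t² − 176·t + 22 = 0  ⇒  m = 88² − 136·22 = 4752
m = 4752 > 0,  v_rel·d = 88 > 0  ⇒  inside

inside=yes margin=4752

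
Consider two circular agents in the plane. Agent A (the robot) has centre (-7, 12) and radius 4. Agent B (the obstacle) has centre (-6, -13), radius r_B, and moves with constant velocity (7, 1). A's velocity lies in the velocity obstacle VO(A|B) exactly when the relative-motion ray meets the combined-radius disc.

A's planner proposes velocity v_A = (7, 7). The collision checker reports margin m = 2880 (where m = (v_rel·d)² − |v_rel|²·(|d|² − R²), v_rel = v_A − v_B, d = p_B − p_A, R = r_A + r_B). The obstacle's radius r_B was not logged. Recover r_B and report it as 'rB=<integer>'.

m = 2880
d = (1, -25);  v_rel = (0, 6),  |v_rel|² = 36
v_rel×d = (0)·(-25) − (6)·(1) = -6
since m = R²·36 − (-6)²:  R² = (36 + 2880) / 36 = 81
R = √81 = 9  ⇒  r_B = 9 − 4 = 5

rB=5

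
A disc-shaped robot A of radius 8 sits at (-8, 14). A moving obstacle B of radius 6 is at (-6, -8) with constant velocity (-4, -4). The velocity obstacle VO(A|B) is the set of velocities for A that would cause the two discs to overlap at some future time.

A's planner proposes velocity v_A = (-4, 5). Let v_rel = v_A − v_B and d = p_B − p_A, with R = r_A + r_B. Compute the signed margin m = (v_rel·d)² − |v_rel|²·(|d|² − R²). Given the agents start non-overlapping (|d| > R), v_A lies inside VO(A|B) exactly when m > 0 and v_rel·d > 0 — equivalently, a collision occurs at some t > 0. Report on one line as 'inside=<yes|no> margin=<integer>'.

d = (2, -22),  |d|² = 488;  R = 8+6 = 14,  c = 488−14² = 292
v_rel = (0, 9),  |v_rel|² = 81;  v_rel·d = (0)·(2) + (9)·(-22) = -198
81·t² + 396·t + 292 = 0  ⇒  m = (-198)² − 81·292 = 15552
m = 15552 > 0,  v_rel·d = -198 < 0  ⇒  outside

inside=no margin=15552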